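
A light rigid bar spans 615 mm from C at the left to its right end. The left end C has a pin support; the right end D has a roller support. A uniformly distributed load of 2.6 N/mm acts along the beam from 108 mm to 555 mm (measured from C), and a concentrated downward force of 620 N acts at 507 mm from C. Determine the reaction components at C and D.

Resultant of the distributed load: 2.6 × 447 = 1162.2 N at 331.5 mm from C.
Taking moments about C: D_y·615 − (2.6·447)·331.5 − 620·507 = 0 → D_y = 699609.3/615 = 1137.58 ≈ 1138 N.
ΣF_y = 0: C_y + 1137.58 − 2.6·447 − 620 = 0 → C_y = 644.6 N.
ΣF_x = 0: no horizontal applied forces, so C_x = 0.

C_x = 0, C_y = 644.6 N, D_y = 1138 N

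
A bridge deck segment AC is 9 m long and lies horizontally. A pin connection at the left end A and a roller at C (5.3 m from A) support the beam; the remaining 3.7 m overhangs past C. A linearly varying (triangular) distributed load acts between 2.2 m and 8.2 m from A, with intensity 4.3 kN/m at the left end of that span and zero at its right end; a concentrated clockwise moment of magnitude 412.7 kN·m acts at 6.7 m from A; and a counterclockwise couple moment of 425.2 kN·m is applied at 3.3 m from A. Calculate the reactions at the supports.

Resultant of the triangular load: ½ × 4.3 × 6 = 12.9 kN, acting at 4.2 m from A (one-third of the span from the peak).
ΣM about A: C_y·5.3 − (½·4.3·6)·4.2 − 412.7 + 425.2 = 0 → C_y = 41.68/5.3 = 7.86415 ≈ 7.864 kN.
ΣF_y = 0: A_y + 7.86415 − ½·4.3·6 = 0 → A_y = 5.036 kN.
ΣF_x = 0: no horizontal applied forces, so A_x = 0.

A_x = 0, A_y = 5.036 kN, C_y = 7.864 kN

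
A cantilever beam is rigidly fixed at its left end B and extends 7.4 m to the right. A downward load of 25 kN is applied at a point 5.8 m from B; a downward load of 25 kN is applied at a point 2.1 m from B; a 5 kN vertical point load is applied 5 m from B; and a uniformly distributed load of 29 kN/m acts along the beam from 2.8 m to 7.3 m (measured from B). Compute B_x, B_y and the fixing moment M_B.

Resultant of the distributed load: 29 × 4.5 = 130.5 kN at 5.05 m from B.
ΣF_x = 0: B_x = 0.
ΣF_y = 0: B_y − 25 − 25 − 5 − 29·4.5 = 0 → B_y = 185.5 kN.
ΣM about B: M_B − 25·5.8 − 25·2.1 − 5·5 − (29·4.5)·5.05 = 0 → M_B = 881.5 kN·m.

B_x = 0, B_y = 185.5 kN, M_B = 881.5 kN·m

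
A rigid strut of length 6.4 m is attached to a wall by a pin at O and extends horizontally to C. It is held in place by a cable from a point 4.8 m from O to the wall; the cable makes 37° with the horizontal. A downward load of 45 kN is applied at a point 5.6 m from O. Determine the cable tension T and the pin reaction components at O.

ΣM about O: T·sin37°·4.8 − 45·5.6 = 0 → T = 252/(4.8·0.601815) = 87.2361 ≈ 87.24 kN.
ΣF_x = 0: O_x − T·cos37° = 0 → O_x = 87.2361 × 0.798636 = 69.67 kN.
ΣF_y = 0: O_y + T·sin37° − 45 = 0 → O_y = 45 − 87.2361 × 0.601815 = -7.500 kN.

T = 87.24 kN, O_x = 69.67 kN, O_y = -7.500 kN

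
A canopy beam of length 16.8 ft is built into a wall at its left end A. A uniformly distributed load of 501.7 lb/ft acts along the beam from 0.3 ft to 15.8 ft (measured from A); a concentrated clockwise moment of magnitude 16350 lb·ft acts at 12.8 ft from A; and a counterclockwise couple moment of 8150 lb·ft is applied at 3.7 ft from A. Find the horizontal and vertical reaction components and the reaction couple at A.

A_x = 0, A_y = 7776 lb, M_A = 70800 lb·ft

Resultant of the distributed load: 501.7 × 15.5 = 7776.35 lb at 8.05 ft from A.
ΣF_x = 0: A_x = 0.
ΣF_y = 0: A_y − 501.7·15.5 = 0 → A_y = 7776 lb.
ΣM about A: M_A − (501.7·15.5)·8.05 − 16350 + 8150 = 0 → M_A = 70800 lb·ft.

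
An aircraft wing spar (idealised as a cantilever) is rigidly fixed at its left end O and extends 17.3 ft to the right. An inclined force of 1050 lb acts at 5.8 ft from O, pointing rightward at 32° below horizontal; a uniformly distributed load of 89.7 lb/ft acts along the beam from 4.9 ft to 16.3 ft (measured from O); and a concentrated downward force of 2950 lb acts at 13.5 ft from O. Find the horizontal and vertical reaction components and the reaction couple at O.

O_x = -890.5 lb, O_y = 4529 lb, M_O = 53890 lb·ft

Resultant of the distributed load: 89.7 × 11.4 = 1022.58 lb at 10.6 ft from O.
ΣF_x = 0: O_x + 1050·cos32° = 0 → O_x = -890.5 lb.
ΣF_y = 0: O_y − 1050·sin32° − 89.7·11.4 − 2950 = 0 → O_y = 4529 lb.
ΣM about O: M_O − 1050·sin32°·5.8 − (89.7·11.4)·10.6 − 2950·13.5 = 0 → M_O = 53890 lb·ft.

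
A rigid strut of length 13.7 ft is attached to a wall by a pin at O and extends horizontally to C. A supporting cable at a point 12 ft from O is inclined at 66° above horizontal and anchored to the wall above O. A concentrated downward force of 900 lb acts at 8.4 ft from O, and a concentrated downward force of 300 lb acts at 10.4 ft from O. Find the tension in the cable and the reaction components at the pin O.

ΣM about O: T·sin66°·12 − 900·8.4 − 300·10.4 = 0 → T = 10680/(12·0.913545) = 974.227 ≈ 974.2 lb.
ΣF_x = 0: O_x − T·cos66° = 0 → O_x = 974.227 × 0.406737 = 396.3 lb.
ΣF_y = 0: O_y + T·sin66° − 900 − 300 = 0 → O_y = 1200 − 974.227 × 0.913545 = 310.0 lb.

T = 974.2 lb, O_x = 396.3 lb, O_y = 310.0 lb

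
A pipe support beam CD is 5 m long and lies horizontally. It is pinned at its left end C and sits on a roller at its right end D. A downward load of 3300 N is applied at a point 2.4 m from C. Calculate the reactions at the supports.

ΣM about C: D_y·5 − 3300·2.4 = 0 → D_y = 7920/5 = 1584 N.
ΣF_y = 0: C_y + 1584 − 3300 = 0 → C_y = 1716 N.
ΣF_x = 0: no horizontal applied forces, so C_x = 0.

C_x = 0, C_y = 1716 N, D_y = 1584 N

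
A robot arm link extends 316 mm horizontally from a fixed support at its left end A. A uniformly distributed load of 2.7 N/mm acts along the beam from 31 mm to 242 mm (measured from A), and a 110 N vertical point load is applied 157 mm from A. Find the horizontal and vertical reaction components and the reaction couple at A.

Resultant of the distributed load: 2.7 × 211 = 569.7 N at 136.5 mm from A.
ΣF_x = 0: A_x = 0.
ΣF_y = 0: A_y − 2.7·211 − 110 = 0 → A_y = 679.7 N.
ΣM about A: M_A − (2.7·211)·136.5 − 110·157 = 0 → M_A = 95030 N·mm.

A_x = 0, A_y = 679.7 N, M_A = 95030 N·mm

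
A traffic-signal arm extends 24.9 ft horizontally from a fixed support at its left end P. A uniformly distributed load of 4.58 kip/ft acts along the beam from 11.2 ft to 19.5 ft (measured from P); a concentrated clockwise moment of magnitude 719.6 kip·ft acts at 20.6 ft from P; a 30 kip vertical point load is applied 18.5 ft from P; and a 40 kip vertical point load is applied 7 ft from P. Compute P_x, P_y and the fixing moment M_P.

P_x = 0, P_y = 108.0 kip, M_P = 2138 kip·ft

Resultant of the distributed load: 4.58 × 8.3 = 38.014 kip at 15.35 ft from P.
ΣF_x = 0: P_x = 0.
ΣF_y = 0: P_y − 4.58·8.3 − 30 − 40 = 0 → P_y = 108.0 kip.
ΣM about P: M_P − (4.58·8.3)·15.35 − 719.6 − 30·18.5 − 40·7 = 0 → M_P = 2138 kip·ft.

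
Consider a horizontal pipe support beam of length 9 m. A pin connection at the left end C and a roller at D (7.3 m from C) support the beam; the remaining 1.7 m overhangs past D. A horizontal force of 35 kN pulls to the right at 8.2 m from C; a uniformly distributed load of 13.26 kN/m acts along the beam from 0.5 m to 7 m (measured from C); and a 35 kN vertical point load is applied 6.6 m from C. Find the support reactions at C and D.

C_x = -35.00 kN, C_y = 45.27 kN, D_y = 75.92 kN

Resultant of the distributed load: 13.26 × 6.5 = 86.19 kN at 3.75 m from C.
ΣM about C: D_y·7.3 − (13.26·6.5)·3.75 − 35·6.6 = 0 → D_y = 554.2125/7.3 = 75.9195 ≈ 75.92 kN.
ΣF_y = 0: C_y + 75.9195 − 13.26·6.5 − 35 = 0 → C_y = 45.27 kN.
ΣF_x = 0: C_x + 35 = 0 → C_x = -35.00 kN.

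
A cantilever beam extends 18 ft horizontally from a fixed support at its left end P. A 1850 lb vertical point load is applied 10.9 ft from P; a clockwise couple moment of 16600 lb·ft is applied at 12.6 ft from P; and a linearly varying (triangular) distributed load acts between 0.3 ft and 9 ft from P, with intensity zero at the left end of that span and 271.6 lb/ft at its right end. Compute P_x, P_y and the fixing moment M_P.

P_x = 0, P_y = 3031 lb, M_P = 43970 lb·ft

Resultant of the triangular load: ½ × 271.6 × 8.7 = 1181.46 lb, acting at 6.1 ft from P (one-third of the span from the peak).
ΣF_x = 0: P_x = 0.
ΣF_y = 0: P_y − 1850 − ½·271.6·8.7 = 0 → P_y = 3031 lb.
ΣM about P: M_P − 1850·10.9 − 16600 − (½·271.6·8.7)·6.1 = 0 → M_P = 43970 lb·ft.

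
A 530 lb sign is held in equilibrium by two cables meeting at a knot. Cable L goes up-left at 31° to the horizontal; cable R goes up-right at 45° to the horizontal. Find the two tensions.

ΣF_x = 0: −T_L·cos31° + T_R·cos45° = 0 → T_R = 1.21222·T_L.
ΣF_y = 0: T_L·sin31° + T_R·sin45° = 530.
Substitute: T_L·(0.515038 + 1.21222·0.707107) = 530 → T_L = 386.239 ≈ 386.2 lb.
Then T_R = 1.21222 × 386.239 = 468.2 lb.

T_L = 386.2 lb, T_R = 468.2 lb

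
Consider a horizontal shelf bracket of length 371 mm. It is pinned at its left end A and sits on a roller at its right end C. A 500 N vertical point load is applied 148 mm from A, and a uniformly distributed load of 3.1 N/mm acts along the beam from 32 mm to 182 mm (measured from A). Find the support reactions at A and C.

A_x = 0, A_y = 631.4 N, C_y = 333.6 N

Resultant of the distributed load: 3.1 × 150 = 465 N at 107 mm from A.
Taking moments about A: C_y·371 − 500·148 − (3.1·150)·107 = 0 → C_y = 123755/371 = 333.571 ≈ 333.6 N.
ΣF_y = 0: A_y + 333.571 − 500 − 3.1·150 = 0 → A_y = 631.4 N.
ΣF_x = 0: no horizontal applied forces, so A_x = 0.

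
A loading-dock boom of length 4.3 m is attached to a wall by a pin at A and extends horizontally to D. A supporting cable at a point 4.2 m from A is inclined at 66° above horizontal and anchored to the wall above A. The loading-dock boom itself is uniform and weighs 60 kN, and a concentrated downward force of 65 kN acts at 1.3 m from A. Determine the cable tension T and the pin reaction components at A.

ΣM about A: T·sin66°·4.2 − 60·2.15 − 65·1.3 = 0 → T = 213.5/(4.2·0.913545) = 55.644 ≈ 55.64 kN.
ΣF_x = 0: A_x − T·cos66° = 0 → A_x = 55.644 × 0.406737 = 22.63 kN.
ΣF_y = 0: A_y + T·sin66° − 60 − 65 = 0 → A_y = 125 − 55.644 × 0.913545 = 74.17 kN.

T = 55.64 kN, A_x = 22.63 kN, A_y = 74.17 kN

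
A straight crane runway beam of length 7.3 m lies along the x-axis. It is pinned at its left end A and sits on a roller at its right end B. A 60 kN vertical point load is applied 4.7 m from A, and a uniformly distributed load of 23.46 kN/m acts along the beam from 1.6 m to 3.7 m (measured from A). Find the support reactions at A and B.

Resultant of the distributed load: 23.46 × 2.1 = 49.266 kN at 2.65 m from A.
Moments about A: B_y·7.3 − 60·4.7 − (23.46·2.1)·2.65 = 0 → B_y = 412.5549/7.3 = 56.5144 ≈ 56.51 kN.
ΣF_y = 0: A_y + 56.5144 − 60 − 23.46·2.1 = 0 → A_y = 52.75 kN.
ΣF_x = 0: no horizontal applied forces, so A_x = 0.

A_x = 0, A_y = 52.75 kN, B_y = 56.51 kN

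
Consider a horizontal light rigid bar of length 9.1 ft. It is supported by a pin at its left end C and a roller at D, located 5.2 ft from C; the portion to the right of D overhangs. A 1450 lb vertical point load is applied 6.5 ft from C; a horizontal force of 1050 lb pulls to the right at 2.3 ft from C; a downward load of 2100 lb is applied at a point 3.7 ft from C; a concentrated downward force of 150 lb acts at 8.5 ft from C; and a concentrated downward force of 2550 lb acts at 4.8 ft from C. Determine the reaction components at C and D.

C_x = -1050 lb, C_y = 344.2 lb, D_y = 5906 lb

Taking moments about C: D_y·5.2 − 1450·6.5 − 2100·3.7 − 150·8.5 − 2550·4.8 = 0 → D_y = 30710/5.2 = 5905.77 ≈ 5906 lb.
ΣF_y = 0: C_y + 5905.77 − 1450 − 2100 − 150 − 2550 = 0 → C_y = 344.2 lb.
ΣF_x = 0: C_x + 1050 = 0 → C_x = -1050 lb.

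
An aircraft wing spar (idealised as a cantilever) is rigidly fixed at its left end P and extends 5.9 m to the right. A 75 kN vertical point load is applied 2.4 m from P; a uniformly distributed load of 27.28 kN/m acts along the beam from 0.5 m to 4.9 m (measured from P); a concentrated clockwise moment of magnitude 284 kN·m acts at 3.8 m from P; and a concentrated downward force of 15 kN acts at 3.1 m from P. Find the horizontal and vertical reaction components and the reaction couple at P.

Resultant of the distributed load: 27.28 × 4.4 = 120.032 kN at 2.7 m from P.
ΣF_x = 0: P_x = 0.
ΣF_y = 0: P_y − 75 − 27.28·4.4 − 15 = 0 → P_y = 210.0 kN.
ΣM about P: M_P − 75·2.4 − (27.28·4.4)·2.7 − 284 − 15·3.1 = 0 → M_P = 834.6 kN·m.

P_x = 0, P_y = 210.0 kN, M_P = 834.6 kN·m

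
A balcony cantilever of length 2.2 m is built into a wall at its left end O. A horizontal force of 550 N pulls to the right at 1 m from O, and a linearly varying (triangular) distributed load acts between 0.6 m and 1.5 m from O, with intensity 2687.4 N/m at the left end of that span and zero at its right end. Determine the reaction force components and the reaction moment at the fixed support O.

O_x = -550.0 N, O_y = 1209 N, M_O = 1088 N·m

Resultant of the triangular load: ½ × 2687.4 × 0.9 = 1209.33 N, acting at 0.9 m from O (one-third of the span from the peak).
ΣF_x = 0: O_x + 550 = 0 → O_x = -550.0 N.
ΣF_y = 0: O_y − ½·2687.4·0.9 = 0 → O_y = 1209 N.
ΣM about O: M_O − (½·2687.4·0.9)·0.9 = 0 → M_O = 1088 N·m.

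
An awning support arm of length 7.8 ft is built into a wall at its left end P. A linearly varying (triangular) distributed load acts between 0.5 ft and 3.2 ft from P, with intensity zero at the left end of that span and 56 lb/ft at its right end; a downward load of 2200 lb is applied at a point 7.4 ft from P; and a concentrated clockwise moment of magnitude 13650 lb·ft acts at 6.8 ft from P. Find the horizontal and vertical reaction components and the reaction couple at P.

P_x = 0, P_y = 2276 lb, M_P = 30100 lb·ft

Resultant of the triangular load: ½ × 56 × 2.7 = 75.6 lb, acting at 2.3 ft from P (one-third of the span from the peak).
ΣF_x = 0: P_x = 0.
ΣF_y = 0: P_y − ½·56·2.7 − 2200 = 0 → P_y = 2276 lb.
ΣM about P: M_P − (½·56·2.7)·2.3 − 2200·7.4 − 13650 = 0 → M_P = 30100 lb·ft.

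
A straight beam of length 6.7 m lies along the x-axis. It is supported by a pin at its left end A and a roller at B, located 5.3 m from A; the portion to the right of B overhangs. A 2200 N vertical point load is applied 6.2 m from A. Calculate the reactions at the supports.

Taking moments about A: B_y·5.3 − 2200·6.2 = 0 → B_y = 13640/5.3 = 2573.58 ≈ 2574 N.
ΣF_y = 0: A_y + 2573.58 − 2200 = 0 → A_y = -373.6 N.
ΣF_x = 0: no horizontal applied forces, so A_x = 0.

A_x = 0, A_y = -373.6 N, B_y = 2574 N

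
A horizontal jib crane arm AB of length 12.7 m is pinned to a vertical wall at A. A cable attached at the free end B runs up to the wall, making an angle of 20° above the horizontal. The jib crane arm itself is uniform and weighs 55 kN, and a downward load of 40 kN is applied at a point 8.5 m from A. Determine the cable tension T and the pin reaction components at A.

T = 158.7 kN, A_x = 149.1 kN, A_y = 40.73 kN

ΣM about A: T·sin20°·12.7 − 55·6.35 − 40·8.5 = 0 → T = 689.25/(12.7·0.34202) = 158.68 ≈ 158.7 kN.
ΣF_x = 0: A_x − T·cos20° = 0 → A_x = 158.68 × 0.939693 = 149.1 kN.
ΣF_y = 0: A_y + T·sin20° − 55 − 40 = 0 → A_y = 95 − 158.68 × 0.34202 = 40.73 kN.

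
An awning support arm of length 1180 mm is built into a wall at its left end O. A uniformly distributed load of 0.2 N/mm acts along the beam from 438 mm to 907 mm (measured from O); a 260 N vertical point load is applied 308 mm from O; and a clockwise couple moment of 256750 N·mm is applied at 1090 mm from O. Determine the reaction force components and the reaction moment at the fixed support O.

Resultant of the distributed load: 0.2 × 469 = 93.8 N at 672.5 mm from O.
ΣF_x = 0: O_x = 0.
ΣF_y = 0: O_y − 0.2·469 − 260 = 0 → O_y = 353.8 N.
ΣM about O: M_O − (0.2·469)·672.5 − 260·308 − 256750 = 0 → M_O = 399900 N·mm.

O_x = 0, O_y = 353.8 N, M_O = 399900 N·mm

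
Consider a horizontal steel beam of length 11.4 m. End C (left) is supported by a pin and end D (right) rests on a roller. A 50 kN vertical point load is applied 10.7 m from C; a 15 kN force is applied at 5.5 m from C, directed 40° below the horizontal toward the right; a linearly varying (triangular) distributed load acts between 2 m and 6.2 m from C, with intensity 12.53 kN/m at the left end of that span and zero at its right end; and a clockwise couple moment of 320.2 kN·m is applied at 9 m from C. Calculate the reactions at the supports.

C_x = -11.49 kN, C_y = -1.562 kN, D_y = 87.52 kN

Resultant of the triangular load: ½ × 12.53 × 4.2 = 26.313 kN, acting at 3.4 m from C (one-third of the span from the peak).
Taking moments about C: D_y·11.4 − 50·10.7 − 15·sin40°·5.5 − (½·12.53·4.2)·3.4 − 320.2 = 0 → D_y = 997.694/11.4 = 87.517 ≈ 87.52 kN.
ΣF_y = 0: C_y + 87.517 − 50 − 15·sin40° − ½·12.53·4.2 = 0 → C_y = -1.562 kN.
ΣF_x = 0: C_x + 15·cos40° = 0 → C_x = -11.49 kN.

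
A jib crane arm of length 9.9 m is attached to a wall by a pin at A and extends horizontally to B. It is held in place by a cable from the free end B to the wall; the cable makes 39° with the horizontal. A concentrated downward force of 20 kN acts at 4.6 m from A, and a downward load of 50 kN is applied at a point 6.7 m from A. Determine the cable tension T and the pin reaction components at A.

ΣM about A: T·sin39°·9.9 − 20·4.6 − 50·6.7 = 0 → T = 427/(9.9·0.62932) = 68.5364 ≈ 68.54 kN.
ΣF_x = 0: A_x − T·cos39° = 0 → A_x = 68.5364 × 0.777146 = 53.26 kN.
ΣF_y = 0: A_y + T·sin39° − 20 − 50 = 0 → A_y = 70 − 68.5364 × 0.62932 = 26.87 kN.

T = 68.54 kN, A_x = 53.26 kN, A_y = 26.87 kN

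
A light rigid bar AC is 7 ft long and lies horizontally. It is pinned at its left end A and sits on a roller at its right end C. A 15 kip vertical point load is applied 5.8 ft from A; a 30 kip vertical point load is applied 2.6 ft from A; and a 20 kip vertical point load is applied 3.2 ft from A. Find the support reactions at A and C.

A_x = 0, A_y = 32.29 kip, C_y = 32.71 kip

Moments about A: C_y·7 − 15·5.8 − 30·2.6 − 20·3.2 = 0 → C_y = 229/7 = 32.7143 ≈ 32.71 kip.
ΣF_y = 0: A_y + 32.7143 − 15 − 30 − 20 = 0 → A_y = 32.29 kip.
ΣF_x = 0: no horizontal applied forces, so A_x = 0.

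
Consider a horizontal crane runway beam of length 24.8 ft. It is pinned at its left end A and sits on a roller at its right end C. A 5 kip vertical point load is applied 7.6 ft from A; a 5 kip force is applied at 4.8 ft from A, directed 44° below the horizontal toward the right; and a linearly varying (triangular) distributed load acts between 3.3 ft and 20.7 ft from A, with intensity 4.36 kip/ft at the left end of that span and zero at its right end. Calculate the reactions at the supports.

A_x = -3.597 kip, A_y = 30.28 kip, C_y = 16.12 kip

Resultant of the triangular load: ½ × 4.36 × 17.4 = 37.932 kip, acting at 9.1 ft from A (one-third of the span from the peak).
ΣM about A: C_y·24.8 − 5·7.6 − 5·sin44°·4.8 − (½·4.36·17.4)·9.1 = 0 → C_y = 399.853/24.8 = 16.1231 ≈ 16.12 kip.
ΣF_y = 0: A_y + 16.1231 − 5 − 5·sin44° − ½·4.36·17.4 = 0 → A_y = 30.28 kip.
ΣF_x = 0: A_x + 5·cos44° = 0 → A_x = -3.597 kip.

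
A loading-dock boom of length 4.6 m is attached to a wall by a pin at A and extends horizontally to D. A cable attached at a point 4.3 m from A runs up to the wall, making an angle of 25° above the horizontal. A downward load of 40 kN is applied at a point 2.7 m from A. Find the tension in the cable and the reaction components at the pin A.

T = 59.43 kN, A_x = 53.86 kN, A_y = 14.88 kN

ΣM about A: T·sin25°·4.3 − 40·2.7 = 0 → T = 108/(4.3·0.422618) = 59.4302 ≈ 59.43 kN.
ΣF_x = 0: A_x − T·cos25° = 0 → A_x = 59.4302 × 0.906308 = 53.86 kN.
ΣF_y = 0: A_y + T·sin25° − 40 = 0 → A_y = 40 − 59.4302 × 0.422618 = 14.88 kN.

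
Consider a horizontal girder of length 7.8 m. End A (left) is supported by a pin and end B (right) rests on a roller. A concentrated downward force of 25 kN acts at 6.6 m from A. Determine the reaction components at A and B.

ΣM about A: B_y·7.8 − 25·6.6 = 0 → B_y = 165/7.8 = 21.1538 ≈ 21.15 kN.
ΣF_y = 0: A_y + 21.1538 − 25 = 0 → A_y = 3.846 kN.
ΣF_x = 0: no horizontal applied forces, so A_x = 0.

A_x = 0, A_y = 3.846 kN, B_y = 21.15 kN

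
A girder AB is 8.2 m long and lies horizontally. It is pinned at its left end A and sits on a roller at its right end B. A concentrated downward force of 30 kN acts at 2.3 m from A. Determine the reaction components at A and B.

ΣM about A: B_y·8.2 − 30·2.3 = 0 → B_y = 69/8.2 = 8.41463 ≈ 8.415 kN.
ΣF_y = 0: A_y + 8.41463 − 30 = 0 → A_y = 21.59 kN.
ΣF_x = 0: no horizontal applied forces, so A_x = 0.

A_x = 0, A_y = 21.59 kN, B_y = 8.415 kN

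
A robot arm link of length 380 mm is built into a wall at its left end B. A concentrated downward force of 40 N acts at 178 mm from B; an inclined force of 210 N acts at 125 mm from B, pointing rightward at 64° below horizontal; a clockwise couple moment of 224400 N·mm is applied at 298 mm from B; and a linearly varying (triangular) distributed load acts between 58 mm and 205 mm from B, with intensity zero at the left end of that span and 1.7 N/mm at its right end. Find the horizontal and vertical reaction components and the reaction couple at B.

Resultant of the triangular load: ½ × 1.7 × 147 = 124.95 N, acting at 156 mm from B (one-third of the span from the peak).
ΣF_x = 0: B_x + 210·cos64° = 0 → B_x = -92.06 N.
ΣF_y = 0: B_y − 40 − 210·sin64° − ½·1.7·147 = 0 → B_y = 353.7 N.
ΣM about B: M_B − 40·178 − 210·sin64°·125 − 224400 − (½·1.7·147)·156 = 0 → M_B = 274600 N·mm.

B_x = -92.06 N, B_y = 353.7 N, M_B = 274600 N·mm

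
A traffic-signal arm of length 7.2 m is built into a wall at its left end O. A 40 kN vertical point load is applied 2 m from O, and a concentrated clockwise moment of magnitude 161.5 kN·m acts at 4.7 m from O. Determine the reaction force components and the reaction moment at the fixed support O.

O_x = 0, O_y = 40.00 kN, M_O = 241.5 kN·m

ΣF_x = 0: O_x = 0.
ΣF_y = 0: O_y − 40 = 0 → O_y = 40.00 kN.
ΣM about O: M_O − 40·2 − 161.5 = 0 → M_O = 241.5 kN·m.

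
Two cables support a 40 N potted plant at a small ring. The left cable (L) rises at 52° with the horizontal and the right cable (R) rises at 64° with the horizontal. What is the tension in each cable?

T_L = 19.51 N, T_R = 27.40 N

ΣF_x = 0: −T_L·cos52° + T_R·cos64° = 0 → T_R = 1.40443·T_L.
ΣF_y = 0: T_L·sin52° + T_R·sin64° = 40.
Substitute: T_L·(0.788011 + 1.40443·0.898794) = 40 → T_L = 19.5093 ≈ 19.51 N.
Then T_R = 1.40443 × 19.5093 = 27.40 N.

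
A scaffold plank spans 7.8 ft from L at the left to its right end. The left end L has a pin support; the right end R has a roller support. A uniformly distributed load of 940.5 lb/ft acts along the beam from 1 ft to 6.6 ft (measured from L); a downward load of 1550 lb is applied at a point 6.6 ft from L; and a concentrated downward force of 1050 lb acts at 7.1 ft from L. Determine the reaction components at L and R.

Resultant of the distributed load: 940.5 × 5.6 = 5266.8 lb at 3.8 ft from L.
Taking moments about L: R_y·7.8 − (940.5·5.6)·3.8 − 1550·6.6 − 1050·7.1 = 0 → R_y = 37698.84/7.8 = 4833.18 ≈ 4833 lb.
ΣF_y = 0: L_y + 4833.18 − 940.5·5.6 − 1550 − 1050 = 0 → L_y = 3034 lb.
ΣF_x = 0: no horizontal applied forces, so L_x = 0.

L_x = 0, L_y = 3034 lb, R_y = 4833 lb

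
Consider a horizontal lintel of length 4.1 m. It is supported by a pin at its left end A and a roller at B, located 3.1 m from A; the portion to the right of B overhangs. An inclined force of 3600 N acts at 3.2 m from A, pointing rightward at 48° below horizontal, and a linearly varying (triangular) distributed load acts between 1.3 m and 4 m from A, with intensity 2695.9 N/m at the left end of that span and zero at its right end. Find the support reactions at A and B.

Resultant of the triangular load: ½ × 2695.9 × 2.7 = 3639.465 N, acting at 2.2 m from A (one-third of the span from the peak).
ΣM about A: B_y·3.1 − 3600·sin48°·3.2 − (½·2695.9·2.7)·2.2 = 0 → B_y = 16567.9/3.1 = 5344.48 ≈ 5344 N.
ΣF_y = 0: A_y + 5344.48 − 3600·sin48° − ½·2695.9·2.7 = 0 → A_y = 970.3 N.
ΣF_x = 0: A_x + 3600·cos48° = 0 → A_x = -2409 N.

A_x = -2409 N, A_y = 970.3 N, B_y = 5344 N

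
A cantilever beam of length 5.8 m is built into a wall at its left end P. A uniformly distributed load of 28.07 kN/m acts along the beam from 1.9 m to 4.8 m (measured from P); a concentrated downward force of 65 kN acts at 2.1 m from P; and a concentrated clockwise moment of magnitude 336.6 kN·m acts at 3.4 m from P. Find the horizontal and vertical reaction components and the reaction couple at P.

Resultant of the distributed load: 28.07 × 2.9 = 81.403 kN at 3.35 m from P.
ΣF_x = 0: P_x = 0.
ΣF_y = 0: P_y − 28.07·2.9 − 65 = 0 → P_y = 146.4 kN.
ΣM about P: M_P − (28.07·2.9)·3.35 − 65·2.1 − 336.6 = 0 → M_P = 745.8 kN·m.

P_x = 0, P_y = 146.4 kN, M_P = 745.8 kN·m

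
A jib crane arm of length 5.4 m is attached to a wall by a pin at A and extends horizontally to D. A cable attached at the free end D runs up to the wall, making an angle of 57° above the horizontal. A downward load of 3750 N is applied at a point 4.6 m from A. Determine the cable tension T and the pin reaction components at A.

ΣM about A: T·sin57°·5.4 − 3750·4.6 = 0 → T = 17250/(5.4·0.838671) = 3808.94 ≈ 3809 N.
ΣF_x = 0: A_x − T·cos57° = 0 → A_x = 3808.94 × 0.544639 = 2074 N.
ΣF_y = 0: A_y + T·sin57° − 3750 = 0 → A_y = 3750 − 3808.94 × 0.838671 = 555.6 N.

T = 3809 N, A_x = 2074 N, A_y = 555.6 N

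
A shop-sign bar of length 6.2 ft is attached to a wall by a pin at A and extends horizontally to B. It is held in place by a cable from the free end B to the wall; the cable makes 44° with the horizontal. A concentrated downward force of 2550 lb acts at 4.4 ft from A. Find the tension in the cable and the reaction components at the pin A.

ΣM about A: T·sin44°·6.2 − 2550·4.4 = 0 → T = 11220/(6.2·0.694658) = 2605.13 ≈ 2605 lb.
ΣF_x = 0: A_x − T·cos44° = 0 → A_x = 2605.13 × 0.71934 = 1874 lb.
ΣF_y = 0: A_y + T·sin44° − 2550 = 0 → A_y = 2550 − 2605.13 × 0.694658 = 740.3 lb.

T = 2605 lb, A_x = 1874 lb, A_y = 740.3 lb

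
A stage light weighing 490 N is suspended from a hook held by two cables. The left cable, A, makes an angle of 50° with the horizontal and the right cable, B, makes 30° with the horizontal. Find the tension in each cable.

T_A = 430.9 N, T_B = 319.8 N

ΣF_x = 0: −T_A·cos50° + T_B·cos30° = 0 → T_B = 0.742227·T_A.
ΣF_y = 0: T_A·sin50° + T_B·sin30° = 490.
Substitute: T_A·(0.766044 + 0.742227·0.5) = 490 → T_A = 430.899 ≈ 430.9 N.
Then T_B = 0.742227 × 430.899 = 319.8 N.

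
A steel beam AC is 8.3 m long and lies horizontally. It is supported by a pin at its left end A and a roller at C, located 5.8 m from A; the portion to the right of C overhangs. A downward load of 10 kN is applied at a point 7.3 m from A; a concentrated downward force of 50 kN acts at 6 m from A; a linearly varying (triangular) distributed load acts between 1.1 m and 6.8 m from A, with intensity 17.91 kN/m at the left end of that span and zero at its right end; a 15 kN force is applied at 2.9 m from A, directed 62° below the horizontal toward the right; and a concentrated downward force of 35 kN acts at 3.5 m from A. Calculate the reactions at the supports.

Resultant of the triangular load: ½ × 17.91 × 5.7 = 51.0435 kN, acting at 3 m from A (one-third of the span from the peak).
ΣM about A: C_y·5.8 − 10·7.3 − 50·6 − (½·17.91·5.7)·3 − 15·sin62°·2.9 − 35·3.5 = 0 → C_y = 687.039/5.8 = 118.455 ≈ 118.5 kN.
ΣF_y = 0: A_y + 118.455 − 10 − 50 − ½·17.91·5.7 − 15·sin62° − 35 = 0 → A_y = 40.83 kN.
ΣF_x = 0: A_x + 15·cos62° = 0 → A_x = -7.042 kN.

A_x = -7.042 kN, A_y = 40.83 kN, C_y = 118.5 kN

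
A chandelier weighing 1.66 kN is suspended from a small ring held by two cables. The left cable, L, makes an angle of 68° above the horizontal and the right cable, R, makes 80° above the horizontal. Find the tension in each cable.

ΣF_x = 0: −T_L·cos68° + T_R·cos80° = 0 → T_R = 2.15727·T_L.
ΣF_y = 0: T_L·sin68° + T_R·sin80° = 1.66.
Substitute: T_L·(0.927184 + 2.15727·0.984808) = 1.66 → T_L = 0.543963 ≈ 0.5440 kN.
Then T_R = 2.15727 × 0.543963 = 1.173 kN.

T_L = 0.5440 kN, T_R = 1.173 kN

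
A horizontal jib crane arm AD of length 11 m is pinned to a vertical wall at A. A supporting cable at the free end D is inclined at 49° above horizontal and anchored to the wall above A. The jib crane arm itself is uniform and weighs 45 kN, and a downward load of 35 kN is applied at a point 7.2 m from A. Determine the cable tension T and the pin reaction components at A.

T = 60.17 kN, A_x = 39.47 kN, A_y = 34.59 kN

ΣM about A: T·sin49°·11 − 45·5.5 − 35·7.2 = 0 → T = 499.5/(11·0.75471) = 60.1676 ≈ 60.17 kN.
ΣF_x = 0: A_x − T·cos49° = 0 → A_x = 60.1676 × 0.656059 = 39.47 kN.
ΣF_y = 0: A_y + T·sin49° − 45 − 35 = 0 → A_y = 80 − 60.1676 × 0.75471 = 34.59 kN.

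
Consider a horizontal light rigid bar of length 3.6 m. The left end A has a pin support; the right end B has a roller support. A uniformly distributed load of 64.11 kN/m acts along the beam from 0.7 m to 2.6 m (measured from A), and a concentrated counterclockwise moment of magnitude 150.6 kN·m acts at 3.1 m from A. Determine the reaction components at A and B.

A_x = 0, A_y = 107.8 kN, B_y = 14.00 kN

Resultant of the distributed load: 64.11 × 1.9 = 121.809 kN at 1.65 m from A.
Moments about A: B_y·3.6 − (64.11·1.9)·1.65 + 150.6 = 0 → B_y = 50.38485/3.6 = 13.9958 ≈ 14.00 kN.
ΣF_y = 0: A_y + 13.9958 − 64.11·1.9 = 0 → A_y = 107.8 kN.
ΣF_x = 0: no horizontal applied forces, so A_x = 0.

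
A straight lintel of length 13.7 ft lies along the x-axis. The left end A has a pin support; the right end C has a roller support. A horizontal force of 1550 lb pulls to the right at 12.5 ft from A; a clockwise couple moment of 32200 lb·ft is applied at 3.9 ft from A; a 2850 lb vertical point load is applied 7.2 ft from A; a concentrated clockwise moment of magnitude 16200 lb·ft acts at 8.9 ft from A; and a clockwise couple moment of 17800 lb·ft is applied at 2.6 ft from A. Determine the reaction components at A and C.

A_x = -1550 lb, A_y = -3480 lb, C_y = 6330 lb

Moments about A: C_y·13.7 − 32200 − 2850·7.2 − 16200 − 17800 = 0 → C_y = 86720/13.7 = 6329.93 ≈ 6330 lb.
ΣF_y = 0: A_y + 6329.93 − 2850 = 0 → A_y = -3480 lb.
ΣF_x = 0: A_x + 1550 = 0 → A_x = -1550 lb.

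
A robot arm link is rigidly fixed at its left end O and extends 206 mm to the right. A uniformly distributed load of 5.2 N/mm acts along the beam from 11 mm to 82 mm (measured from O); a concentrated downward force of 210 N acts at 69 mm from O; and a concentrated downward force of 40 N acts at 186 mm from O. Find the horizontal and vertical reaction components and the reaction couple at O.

O_x = 0, O_y = 619.2 N, M_O = 39100 N·mm

Resultant of the distributed load: 5.2 × 71 = 369.2 N at 46.5 mm from O.
ΣF_x = 0: O_x = 0.
ΣF_y = 0: O_y − 5.2·71 − 210 − 40 = 0 → O_y = 619.2 N.
ΣM about O: M_O − (5.2·71)·46.5 − 210·69 − 40·186 = 0 → M_O = 39100 N·mm.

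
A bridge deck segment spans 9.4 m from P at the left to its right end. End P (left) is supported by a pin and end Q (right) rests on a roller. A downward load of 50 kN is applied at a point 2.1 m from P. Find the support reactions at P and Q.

P_x = 0, P_y = 38.83 kN, Q_y = 11.17 kN

ΣM about P: Q_y·9.4 − 50·2.1 = 0 → Q_y = 105/9.4 = 11.1702 ≈ 11.17 kN.
ΣF_y = 0: P_y + 11.1702 − 50 = 0 → P_y = 38.83 kN.
ΣF_x = 0: no horizontal applied forces, so P_x = 0.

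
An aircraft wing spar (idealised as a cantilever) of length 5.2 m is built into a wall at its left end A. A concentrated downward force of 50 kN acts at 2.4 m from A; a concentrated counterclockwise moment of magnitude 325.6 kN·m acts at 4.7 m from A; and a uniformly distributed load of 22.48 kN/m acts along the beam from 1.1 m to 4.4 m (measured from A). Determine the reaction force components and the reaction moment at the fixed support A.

A_x = 0, A_y = 124.2 kN, M_A = -1.594 kN·m

Resultant of the distributed load: 22.48 × 3.3 = 74.184 kN at 2.75 m from A.
ΣF_x = 0: A_x = 0.
ΣF_y = 0: A_y − 50 − 22.48·3.3 = 0 → A_y = 124.2 kN.
ΣM about A: M_A − 50·2.4 + 325.6 − (22.48·3.3)·2.75 = 0 → M_A = -1.594 kN·m.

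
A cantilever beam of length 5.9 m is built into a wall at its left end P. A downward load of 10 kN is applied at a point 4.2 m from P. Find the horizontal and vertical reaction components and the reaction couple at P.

ΣF_x = 0: P_x = 0.
ΣF_y = 0: P_y − 10 = 0 → P_y = 10.00 kN.
ΣM about P: M_P − 10·4.2 = 0 → M_P = 42.00 kN·m.

P_x = 0, P_y = 10.00 kN, M_P = 42.00 kN·m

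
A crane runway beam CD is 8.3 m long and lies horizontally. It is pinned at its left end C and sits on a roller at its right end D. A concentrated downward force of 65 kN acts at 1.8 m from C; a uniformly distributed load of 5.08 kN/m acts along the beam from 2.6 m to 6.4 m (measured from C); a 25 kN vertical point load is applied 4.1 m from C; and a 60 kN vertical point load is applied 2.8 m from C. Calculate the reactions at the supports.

C_x = 0, C_y = 112.2 kN, D_y = 57.15 kN

Resultant of the distributed load: 5.08 × 3.8 = 19.304 kN at 4.5 m from C.
ΣM about C: D_y·8.3 − 65·1.8 − (5.08·3.8)·4.5 − 25·4.1 − 60·2.8 = 0 → D_y = 474.368/8.3 = 57.1528 ≈ 57.15 kN.
ΣF_y = 0: C_y + 57.1528 − 65 − 5.08·3.8 − 25 − 60 = 0 → C_y = 112.2 kN.
ΣF_x = 0: no horizontal applied forces, so C_x = 0.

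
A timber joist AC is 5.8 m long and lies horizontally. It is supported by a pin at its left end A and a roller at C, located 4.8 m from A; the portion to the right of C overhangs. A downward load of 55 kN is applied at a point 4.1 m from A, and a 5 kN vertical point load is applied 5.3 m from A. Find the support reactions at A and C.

A_x = 0, A_y = 7.500 kN, C_y = 52.50 kN

Taking moments about A: C_y·4.8 − 55·4.1 − 5·5.3 = 0 → C_y = 252/4.8 = 52.50 kN.
ΣF_y = 0: A_y + 52.5 − 55 − 5 = 0 → A_y = 7.500 kN.
ΣF_x = 0: no horizontal applied forces, so A_x = 0.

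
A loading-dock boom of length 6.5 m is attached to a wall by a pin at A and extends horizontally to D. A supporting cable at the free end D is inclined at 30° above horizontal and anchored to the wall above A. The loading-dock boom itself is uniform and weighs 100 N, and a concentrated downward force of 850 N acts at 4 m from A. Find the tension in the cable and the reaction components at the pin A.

ΣM about A: T·sin30°·6.5 − 100·3.25 − 850·4 = 0 → T = 3725/(6.5·0.5) = 1146.15 ≈ 1146 N.
ΣF_x = 0: A_x − T·cos30° = 0 → A_x = 1146.15 × 0.866025 = 992.6 N.
ΣF_y = 0: A_y + T·sin30° − 100 − 850 = 0 → A_y = 950 − 1146.15 × 0.5 = 376.9 N.

T = 1146 N, A_x = 992.6 N, A_y = 376.9 N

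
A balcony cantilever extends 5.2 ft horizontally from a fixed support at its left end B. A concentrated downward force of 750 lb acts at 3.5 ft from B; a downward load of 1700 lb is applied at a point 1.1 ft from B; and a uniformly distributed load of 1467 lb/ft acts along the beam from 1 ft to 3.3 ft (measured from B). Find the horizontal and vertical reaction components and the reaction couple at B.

B_x = 0, B_y = 5824 lb, M_B = 11750 lb·ft

Resultant of the distributed load: 1467 × 2.3 = 3374.1 lb at 2.15 ft from B.
ΣF_x = 0: B_x = 0.
ΣF_y = 0: B_y − 750 − 1700 − 1467·2.3 = 0 → B_y = 5824 lb.
ΣM about B: M_B − 750·3.5 − 1700·1.1 − (1467·2.3)·2.15 = 0 → M_B = 11750 lb·ft.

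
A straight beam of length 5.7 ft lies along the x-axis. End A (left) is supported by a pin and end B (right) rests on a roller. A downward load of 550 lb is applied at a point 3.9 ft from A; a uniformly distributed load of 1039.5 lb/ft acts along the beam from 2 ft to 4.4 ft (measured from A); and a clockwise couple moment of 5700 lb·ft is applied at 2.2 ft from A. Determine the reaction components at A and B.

A_x = 0, A_y = 267.9 lb, B_y = 2777 lb

Resultant of the distributed load: 1039.5 × 2.4 = 2494.8 lb at 3.2 ft from A.
ΣM about A: B_y·5.7 − 550·3.9 − (1039.5·2.4)·3.2 − 5700 = 0 → B_y = 15828.36/5.7 = 2776.91 ≈ 2777 lb.
ΣF_y = 0: A_y + 2776.91 − 550 − 1039.5·2.4 = 0 → A_y = 267.9 lb.
ΣF_x = 0: no horizontal applied forces, so A_x = 0.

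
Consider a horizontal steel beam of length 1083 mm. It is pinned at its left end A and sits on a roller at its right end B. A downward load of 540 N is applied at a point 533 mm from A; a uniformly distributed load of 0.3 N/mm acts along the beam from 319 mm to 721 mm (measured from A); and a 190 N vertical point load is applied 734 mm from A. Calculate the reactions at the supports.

Resultant of the distributed load: 0.3 × 402 = 120.6 N at 520 mm from A.
Taking moments about A: B_y·1083 − 540·533 − (0.3·402)·520 − 190·734 = 0 → B_y = 489992/1083 = 452.44 ≈ 452.4 N.
ΣF_y = 0: A_y + 452.44 − 540 − 0.3·402 − 190 = 0 → A_y = 398.2 N.
ΣF_x = 0: no horizontal applied forces, so A_x = 0.

A_x = 0, A_y = 398.2 N, B_y = 452.4 N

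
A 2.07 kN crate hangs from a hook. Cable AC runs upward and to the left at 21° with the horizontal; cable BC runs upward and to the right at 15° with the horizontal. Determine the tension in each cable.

T_AC = 3.402 kN, T_BC = 3.288 kN

ΣF_x = 0: −T_AC·cos21° + T_BC·cos15° = 0 → T_BC = 0.966514·T_AC.
ΣF_y = 0: T_AC·sin21° + T_BC·sin15° = 2.07.
Substitute: T_AC·(0.358368 + 0.966514·0.258819) = 2.07 → T_AC = 3.40169 ≈ 3.402 kN.
Then T_BC = 0.966514 × 3.40169 = 3.288 kN.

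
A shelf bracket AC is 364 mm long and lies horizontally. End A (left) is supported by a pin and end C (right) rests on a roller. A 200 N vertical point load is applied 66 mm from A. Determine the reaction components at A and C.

ΣM about A: C_y·364 − 200·66 = 0 → C_y = 13200/364 = 36.2637 ≈ 36.26 N.
ΣF_y = 0: A_y + 36.2637 − 200 = 0 → A_y = 163.7 N.
ΣF_x = 0: no horizontal applied forces, so A_x = 0.

A_x = 0, A_y = 163.7 N, C_y = 36.26 N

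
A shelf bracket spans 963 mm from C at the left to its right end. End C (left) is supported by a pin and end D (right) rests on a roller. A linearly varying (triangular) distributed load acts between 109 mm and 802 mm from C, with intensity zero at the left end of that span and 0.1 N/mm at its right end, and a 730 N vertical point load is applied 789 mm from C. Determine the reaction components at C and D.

Resultant of the triangular load: ½ × 0.1 × 693 = 34.65 N, acting at 571 mm from C (one-third of the span from the peak).
ΣM about C: D_y·963 − (½·0.1·693)·571 − 730·789 = 0 → D_y = 595755.15/963 = 618.645 ≈ 618.6 N.
ΣF_y = 0: C_y + 618.645 − ½·0.1·693 − 730 = 0 → C_y = 146.0 N.
ΣF_x = 0: no horizontal applied forces, so C_x = 0.

C_x = 0, C_y = 146.0 N, D_y = 618.6 N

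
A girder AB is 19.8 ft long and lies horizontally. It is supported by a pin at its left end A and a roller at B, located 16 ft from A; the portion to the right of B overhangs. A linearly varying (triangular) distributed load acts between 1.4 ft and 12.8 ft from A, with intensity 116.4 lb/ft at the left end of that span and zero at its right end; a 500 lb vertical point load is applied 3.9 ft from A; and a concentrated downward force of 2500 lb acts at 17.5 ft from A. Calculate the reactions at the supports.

A_x = 0, A_y = 591.6 lb, B_y = 3072 lb

Resultant of the triangular load: ½ × 116.4 × 11.4 = 663.48 lb, acting at 5.2 ft from A (one-third of the span from the peak).
ΣM about A: B_y·16 − (½·116.4·11.4)·5.2 − 500·3.9 − 2500·17.5 = 0 → B_y = 49150.096/16 = 3071.88 ≈ 3072 lb.
ΣF_y = 0: A_y + 3071.88 − ½·116.4·11.4 − 500 − 2500 = 0 → A_y = 591.6 lb.
ΣF_x = 0: no horizontal applied forces, so A_x = 0.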